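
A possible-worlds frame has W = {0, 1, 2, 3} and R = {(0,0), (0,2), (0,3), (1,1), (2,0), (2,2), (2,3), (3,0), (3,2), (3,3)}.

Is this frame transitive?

Yes

Transitive: yes — every two-step R-path is closed by a direct edge.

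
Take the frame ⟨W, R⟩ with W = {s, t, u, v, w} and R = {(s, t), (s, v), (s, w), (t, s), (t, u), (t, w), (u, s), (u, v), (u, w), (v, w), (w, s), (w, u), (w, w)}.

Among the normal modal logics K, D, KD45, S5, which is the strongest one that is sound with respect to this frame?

D

Serial (axiom D): yes — every world has a successor (e.g. s R t).
Euclidean (axiom 5): no — s R t and s R v, but not t R v.
Transitive (axiom 4): no — s R t and t R u, but not s R u.
Reflexive (axiom T): no — s is not related to itself.
So F validates K, D; KD45 would additionally require R to be Euclidean and transitive. The strongest is D.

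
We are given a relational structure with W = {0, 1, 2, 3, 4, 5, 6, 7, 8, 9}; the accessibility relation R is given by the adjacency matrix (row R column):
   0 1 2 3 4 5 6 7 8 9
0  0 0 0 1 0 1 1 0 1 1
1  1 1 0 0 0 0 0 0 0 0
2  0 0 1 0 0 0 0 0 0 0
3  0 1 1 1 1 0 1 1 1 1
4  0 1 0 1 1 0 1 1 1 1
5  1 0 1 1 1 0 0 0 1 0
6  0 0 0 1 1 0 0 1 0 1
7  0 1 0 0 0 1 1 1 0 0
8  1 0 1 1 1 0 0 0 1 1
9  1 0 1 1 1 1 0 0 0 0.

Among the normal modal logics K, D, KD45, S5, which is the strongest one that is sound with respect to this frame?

Serial (axiom D): yes — every world has a successor (e.g. 0 R 3).
Euclidean (axiom 5): no — 0 R 3 and 0 R 5, but not 3 R 5.
Transitive (axiom 4): no — 0 R 3 and 3 R 1, but not 0 R 1.
Reflexive (axiom T): no — 0 is not related to itself.
So F validates K, D; KD45 would additionally require R to be Euclidean and transitive. The strongest is D.

D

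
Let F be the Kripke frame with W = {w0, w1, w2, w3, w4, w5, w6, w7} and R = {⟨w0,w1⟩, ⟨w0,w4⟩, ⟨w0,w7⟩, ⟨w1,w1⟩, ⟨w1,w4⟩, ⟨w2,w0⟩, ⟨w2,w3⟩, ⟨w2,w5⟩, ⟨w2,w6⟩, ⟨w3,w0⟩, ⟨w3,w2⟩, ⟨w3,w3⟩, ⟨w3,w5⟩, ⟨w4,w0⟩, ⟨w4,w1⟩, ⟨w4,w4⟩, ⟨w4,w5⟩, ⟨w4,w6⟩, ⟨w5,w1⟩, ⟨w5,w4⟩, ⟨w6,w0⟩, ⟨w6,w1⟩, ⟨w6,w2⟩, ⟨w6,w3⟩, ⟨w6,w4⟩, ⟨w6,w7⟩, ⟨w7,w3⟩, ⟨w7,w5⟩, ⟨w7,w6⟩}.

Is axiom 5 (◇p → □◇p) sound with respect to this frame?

The schema 5 characterises exactly the Euclidean frames.
Euclidean: no — w0 R w1 and w0 R w7, but not w1 R w7.

No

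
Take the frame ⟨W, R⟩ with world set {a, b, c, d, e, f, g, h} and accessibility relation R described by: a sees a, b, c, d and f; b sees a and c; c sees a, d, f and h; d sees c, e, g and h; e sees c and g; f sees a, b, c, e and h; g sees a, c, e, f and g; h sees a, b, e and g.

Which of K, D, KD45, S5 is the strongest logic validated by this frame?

Serial (axiom D): yes — every world has a successor (e.g. a R a).
Euclidean (axiom 5): no — a R b and a R d, but not b R d.
Transitive (axiom 4): no — a R c and c R h, but not a R h.
Reflexive (axiom T): no — b is not related to itself.
So F validates K, D; KD45 would additionally require R to be Euclidean and transitive. The strongest is D.

D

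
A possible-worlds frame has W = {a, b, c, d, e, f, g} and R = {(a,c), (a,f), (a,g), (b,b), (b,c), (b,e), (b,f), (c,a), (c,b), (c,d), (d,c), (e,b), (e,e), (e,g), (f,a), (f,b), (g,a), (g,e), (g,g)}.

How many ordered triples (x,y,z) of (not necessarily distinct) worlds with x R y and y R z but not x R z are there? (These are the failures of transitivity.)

Enumerating: (a,c,a), (a,c,b), (a,c,d), (a,f,a), (a,f,b), (a,g,a), (a,g,e), (b,c,a), (b,c,d), (b,e,g), (b,f,a), (c,a,c), … and 21 more.
Total: 33.

33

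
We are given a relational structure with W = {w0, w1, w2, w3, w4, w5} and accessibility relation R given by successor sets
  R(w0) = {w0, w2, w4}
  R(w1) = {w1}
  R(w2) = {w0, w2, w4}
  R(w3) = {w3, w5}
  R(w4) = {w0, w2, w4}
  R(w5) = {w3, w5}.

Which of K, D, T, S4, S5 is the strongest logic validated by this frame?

Serial (axiom D): yes — every world has a successor (e.g. w0 R w0).
Reflexive (axiom T): yes — every world is R-related to itself.
Transitive (axiom 4): yes — every two-step R-path is closed by a direct edge.
Euclidean (axiom 5): yes — any two successors of a common world are R-related.
So F validates K, D, T, S4, S5. The strongest is S5.

S5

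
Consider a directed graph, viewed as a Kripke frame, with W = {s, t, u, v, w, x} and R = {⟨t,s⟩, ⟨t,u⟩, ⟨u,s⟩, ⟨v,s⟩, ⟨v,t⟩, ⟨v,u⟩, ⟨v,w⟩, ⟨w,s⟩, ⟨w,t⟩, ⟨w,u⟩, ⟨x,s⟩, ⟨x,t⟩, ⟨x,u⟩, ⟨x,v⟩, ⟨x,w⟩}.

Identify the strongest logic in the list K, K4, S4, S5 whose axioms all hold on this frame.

Transitive (axiom 4): yes — every two-step R-path is closed by a direct edge.
Reflexive (axiom T): no — s is not related to itself.
Euclidean (axiom 5): no — t R s and t R u, but not s R u.
So F validates K, K4; S4 would additionally require R to be reflexive. The strongest is K4.

K4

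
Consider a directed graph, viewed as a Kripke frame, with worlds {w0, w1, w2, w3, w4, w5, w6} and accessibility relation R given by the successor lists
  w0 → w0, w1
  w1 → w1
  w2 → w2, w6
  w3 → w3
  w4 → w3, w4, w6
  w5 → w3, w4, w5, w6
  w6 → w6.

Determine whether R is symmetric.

No

Symmetric: no — w0 R w1 but not w1 R w0.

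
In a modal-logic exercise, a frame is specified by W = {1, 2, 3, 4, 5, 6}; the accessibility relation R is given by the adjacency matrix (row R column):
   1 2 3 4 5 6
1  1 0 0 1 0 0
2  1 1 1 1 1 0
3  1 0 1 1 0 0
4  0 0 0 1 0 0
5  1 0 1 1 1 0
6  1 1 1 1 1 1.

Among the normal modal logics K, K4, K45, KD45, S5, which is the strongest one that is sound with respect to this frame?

K4

Transitive (axiom 4): yes — every two-step R-path is closed by a direct edge.
Euclidean (axiom 5): no — 2 R 1 and 2 R 3, but not 1 R 3.
Serial (axiom D): yes — every world has a successor (e.g. 1 R 1).
Reflexive (axiom T): yes — every world is R-related to itself.
So F validates K, K4; K45 would additionally require R to be Euclidean. The strongest is K4.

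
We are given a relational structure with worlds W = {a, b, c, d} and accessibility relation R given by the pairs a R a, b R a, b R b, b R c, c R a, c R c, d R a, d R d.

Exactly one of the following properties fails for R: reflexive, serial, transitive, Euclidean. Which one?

Euclidean

Reflexive: yes — every world is R-related to itself.
Serial: yes — every world has a successor (e.g. a R a).
Transitive: yes — every two-step R-path is closed by a direct edge.
Euclidean: no — b R a and b R c, but not a R c.
Only Euclidean fails.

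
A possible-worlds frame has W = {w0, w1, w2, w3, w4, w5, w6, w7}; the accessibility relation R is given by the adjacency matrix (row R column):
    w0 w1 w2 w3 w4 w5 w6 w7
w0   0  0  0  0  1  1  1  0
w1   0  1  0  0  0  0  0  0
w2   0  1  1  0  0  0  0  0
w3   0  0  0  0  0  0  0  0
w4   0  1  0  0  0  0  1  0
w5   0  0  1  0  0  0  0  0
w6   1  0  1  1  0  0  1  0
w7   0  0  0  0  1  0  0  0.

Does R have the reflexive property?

No

Reflexive: no — w0 is not related to itself.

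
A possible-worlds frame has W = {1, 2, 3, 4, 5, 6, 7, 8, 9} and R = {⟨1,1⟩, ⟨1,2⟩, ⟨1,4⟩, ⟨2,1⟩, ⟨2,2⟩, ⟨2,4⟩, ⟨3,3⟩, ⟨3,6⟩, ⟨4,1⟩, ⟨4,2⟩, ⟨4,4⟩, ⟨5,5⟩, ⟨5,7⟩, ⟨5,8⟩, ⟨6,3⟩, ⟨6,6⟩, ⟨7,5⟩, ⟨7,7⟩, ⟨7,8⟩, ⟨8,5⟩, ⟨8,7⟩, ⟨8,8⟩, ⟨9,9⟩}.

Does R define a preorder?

Yes

Reflexive: yes — every world is R-related to itself.
Transitive: yes — every two-step R-path is closed by a direct edge.
So R is a preorder.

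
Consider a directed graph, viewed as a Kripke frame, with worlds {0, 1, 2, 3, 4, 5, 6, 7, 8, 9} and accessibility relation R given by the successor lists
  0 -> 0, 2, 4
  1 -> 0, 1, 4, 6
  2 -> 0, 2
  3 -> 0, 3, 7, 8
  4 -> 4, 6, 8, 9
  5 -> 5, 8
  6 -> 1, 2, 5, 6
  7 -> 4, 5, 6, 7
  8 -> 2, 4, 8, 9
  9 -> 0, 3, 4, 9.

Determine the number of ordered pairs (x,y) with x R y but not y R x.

17

Enumerating: (0,4), (1,0), (1,4), (3,0), (3,7), (3,8), (4,6), (5,8), (6,2), (6,5), (7,4), (7,5), (7,6), (8,2), (8,9), (9,0), (9,3).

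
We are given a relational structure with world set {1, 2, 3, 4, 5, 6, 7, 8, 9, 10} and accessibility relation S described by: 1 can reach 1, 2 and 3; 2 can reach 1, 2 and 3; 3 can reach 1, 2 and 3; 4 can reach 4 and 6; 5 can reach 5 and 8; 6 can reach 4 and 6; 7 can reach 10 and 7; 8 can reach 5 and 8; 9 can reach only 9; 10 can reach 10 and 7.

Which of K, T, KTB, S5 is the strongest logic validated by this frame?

S5

Reflexive (axiom T): yes — every world is S-related to itself.
Symmetric (axiom B): yes — every pair in S has its reverse in S.
Euclidean (axiom 5): yes — any two successors of a common world are S-related.
So F validates K, T, KTB, S5. The strongest is S5.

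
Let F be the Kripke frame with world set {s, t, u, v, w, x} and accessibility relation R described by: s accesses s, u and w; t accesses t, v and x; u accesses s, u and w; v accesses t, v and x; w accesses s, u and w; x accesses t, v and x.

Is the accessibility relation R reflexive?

Yes

Reflexive: yes — every world is R-related to itself.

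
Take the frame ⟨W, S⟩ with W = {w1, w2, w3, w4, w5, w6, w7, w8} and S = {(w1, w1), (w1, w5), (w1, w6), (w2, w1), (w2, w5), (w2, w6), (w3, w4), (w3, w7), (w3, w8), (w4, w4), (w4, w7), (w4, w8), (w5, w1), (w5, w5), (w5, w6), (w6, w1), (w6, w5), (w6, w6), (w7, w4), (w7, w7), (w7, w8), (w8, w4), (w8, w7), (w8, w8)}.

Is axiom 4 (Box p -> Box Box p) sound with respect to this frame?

By correspondence theory, 4 is valid on a frame iff S is transitive.
Transitive: yes — every two-step S-path is closed by a direct edge.

Yes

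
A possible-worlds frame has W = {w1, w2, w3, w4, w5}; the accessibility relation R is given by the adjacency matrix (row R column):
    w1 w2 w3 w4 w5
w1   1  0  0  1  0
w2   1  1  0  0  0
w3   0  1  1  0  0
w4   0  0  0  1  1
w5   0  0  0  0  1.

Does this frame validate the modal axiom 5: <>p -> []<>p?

Axiom 5 corresponds to the accessibility relation being Euclidean.
Euclidean: no — w1 R w4 and w1 R w1, but not w4 R w1.

No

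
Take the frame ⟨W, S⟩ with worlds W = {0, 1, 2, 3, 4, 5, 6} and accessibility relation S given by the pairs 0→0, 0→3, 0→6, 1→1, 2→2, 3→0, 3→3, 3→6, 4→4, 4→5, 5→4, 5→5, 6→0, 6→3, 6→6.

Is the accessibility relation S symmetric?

Symmetric: yes — every pair in S has its reverse in S.

Yes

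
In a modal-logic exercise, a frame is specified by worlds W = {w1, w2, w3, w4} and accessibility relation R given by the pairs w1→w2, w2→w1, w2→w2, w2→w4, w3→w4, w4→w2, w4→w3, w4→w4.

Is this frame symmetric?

Symmetric: yes — every pair in R has its reverse in R.

Yes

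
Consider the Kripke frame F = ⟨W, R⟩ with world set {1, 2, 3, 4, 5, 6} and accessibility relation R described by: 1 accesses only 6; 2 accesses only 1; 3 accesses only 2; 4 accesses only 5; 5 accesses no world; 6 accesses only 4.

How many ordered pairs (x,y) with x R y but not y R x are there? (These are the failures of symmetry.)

Enumerating: (1,6), (2,1), (3,2), (4,5), (6,4).

5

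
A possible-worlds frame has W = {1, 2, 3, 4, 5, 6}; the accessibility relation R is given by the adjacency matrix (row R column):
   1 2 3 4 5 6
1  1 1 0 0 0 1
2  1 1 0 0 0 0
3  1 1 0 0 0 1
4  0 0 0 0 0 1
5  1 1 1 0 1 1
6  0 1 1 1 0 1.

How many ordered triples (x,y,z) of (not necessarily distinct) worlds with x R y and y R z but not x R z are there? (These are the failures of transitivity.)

11

Enumerating: (1,6,3), (1,6,4), (2,1,6), (3,6,3), (3,6,4), (4,6,2), (4,6,3), (4,6,4), (5,6,4), (6,2,1), (6,3,1).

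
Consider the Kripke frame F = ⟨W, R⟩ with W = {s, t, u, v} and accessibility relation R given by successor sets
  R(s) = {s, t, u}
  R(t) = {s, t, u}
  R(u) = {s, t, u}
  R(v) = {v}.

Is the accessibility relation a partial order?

Reflexive: yes — every world is R-related to itself.
Transitive: yes — every two-step R-path is closed by a direct edge.
Antisymmetric: no — s R t and t R s with s ≠ t.
So R is not a partial order.

No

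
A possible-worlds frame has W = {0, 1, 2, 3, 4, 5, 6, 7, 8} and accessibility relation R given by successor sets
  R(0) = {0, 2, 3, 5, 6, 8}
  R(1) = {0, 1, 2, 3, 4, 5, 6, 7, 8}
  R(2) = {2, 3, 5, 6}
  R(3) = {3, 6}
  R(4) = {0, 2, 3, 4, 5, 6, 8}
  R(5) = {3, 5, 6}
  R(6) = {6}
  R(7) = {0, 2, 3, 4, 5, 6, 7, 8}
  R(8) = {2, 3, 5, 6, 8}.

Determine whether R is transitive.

Yes

Transitive: yes — every two-step R-path is closed by a direct edge.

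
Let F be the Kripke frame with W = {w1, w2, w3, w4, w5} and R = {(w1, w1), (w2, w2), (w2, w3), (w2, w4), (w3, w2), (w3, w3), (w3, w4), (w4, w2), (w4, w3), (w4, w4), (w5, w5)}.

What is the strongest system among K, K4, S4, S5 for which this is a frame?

S5

Transitive (axiom 4): yes — every two-step R-path is closed by a direct edge.
Reflexive (axiom T): yes — every world is R-related to itself.
Euclidean (axiom 5): yes — any two successors of a common world are R-related.
So F validates K, K4, S4, S5. The strongest is S5.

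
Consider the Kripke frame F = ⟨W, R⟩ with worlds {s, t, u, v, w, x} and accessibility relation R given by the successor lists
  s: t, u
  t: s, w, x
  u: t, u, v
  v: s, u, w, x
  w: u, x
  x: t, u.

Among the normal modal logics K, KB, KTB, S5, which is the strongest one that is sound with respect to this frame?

Symmetric (axiom B): no — s R u but not u R s.
Reflexive (axiom T): no — s is not related to itself.
Euclidean (axiom 5): no — s R t and s R u, but not t R u.
So F validates K; KB would additionally require R to be symmetric. The strongest is K.

K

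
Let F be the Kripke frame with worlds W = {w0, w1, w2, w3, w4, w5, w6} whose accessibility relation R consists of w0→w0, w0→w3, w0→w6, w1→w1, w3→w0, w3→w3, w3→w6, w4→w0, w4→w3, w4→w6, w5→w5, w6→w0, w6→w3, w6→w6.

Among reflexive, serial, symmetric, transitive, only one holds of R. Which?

transitive

Reflexive: no — w2 is not related to itself.
Serial: no — w2 has no R-successor.
Symmetric: no — w4 R w0 but not w0 R w4.
Transitive: yes — every two-step R-path is closed by a direct edge.
Only transitive holds.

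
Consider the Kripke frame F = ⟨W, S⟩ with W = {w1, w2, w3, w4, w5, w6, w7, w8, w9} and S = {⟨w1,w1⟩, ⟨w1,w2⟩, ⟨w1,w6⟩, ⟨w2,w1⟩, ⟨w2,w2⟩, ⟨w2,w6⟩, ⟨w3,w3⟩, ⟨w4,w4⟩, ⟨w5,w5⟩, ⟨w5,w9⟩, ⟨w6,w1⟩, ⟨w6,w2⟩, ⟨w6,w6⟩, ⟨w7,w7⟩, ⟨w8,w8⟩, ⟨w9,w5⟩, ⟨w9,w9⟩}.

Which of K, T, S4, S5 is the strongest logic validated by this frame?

S5

Reflexive (axiom T): yes — every world is S-related to itself.
Transitive (axiom 4): yes — every two-step S-path is closed by a direct edge.
Euclidean (axiom 5): yes — any two successors of a common world are S-related.
So F validates K, T, S4, S5. The strongest is S5.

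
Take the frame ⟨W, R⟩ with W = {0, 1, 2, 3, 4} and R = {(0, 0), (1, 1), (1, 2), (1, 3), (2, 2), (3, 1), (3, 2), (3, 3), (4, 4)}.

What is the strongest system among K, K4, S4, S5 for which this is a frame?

Transitive (axiom 4): yes — every two-step R-path is closed by a direct edge.
Reflexive (axiom T): yes — every world is R-related to itself.
Euclidean (axiom 5): no — 1 R 2 and 1 R 3, but not 2 R 3.
So F validates K, K4, S4; S5 would additionally require R to be Euclidean. The strongest is S4.

S4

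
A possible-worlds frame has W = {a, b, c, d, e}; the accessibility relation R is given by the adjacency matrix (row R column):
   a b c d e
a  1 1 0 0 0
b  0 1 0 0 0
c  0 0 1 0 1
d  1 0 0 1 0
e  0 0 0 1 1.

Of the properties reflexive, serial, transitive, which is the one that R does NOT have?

Reflexive: yes — every world is R-related to itself.
Serial: yes — every world has a successor (e.g. a R a).
Transitive: no — c R e and e R d, but not c R d.
Only transitive fails.

transitive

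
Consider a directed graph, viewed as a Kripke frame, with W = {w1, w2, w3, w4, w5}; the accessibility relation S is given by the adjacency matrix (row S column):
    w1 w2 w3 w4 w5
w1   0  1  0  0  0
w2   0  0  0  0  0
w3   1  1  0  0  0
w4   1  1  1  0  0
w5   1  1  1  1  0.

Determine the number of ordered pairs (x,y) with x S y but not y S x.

10

Enumerating: (w1,w2), (w3,w1), (w3,w2), (w4,w1), (w4,w2), (w4,w3), (w5,w1), (w5,w2), (w5,w3), (w5,w4).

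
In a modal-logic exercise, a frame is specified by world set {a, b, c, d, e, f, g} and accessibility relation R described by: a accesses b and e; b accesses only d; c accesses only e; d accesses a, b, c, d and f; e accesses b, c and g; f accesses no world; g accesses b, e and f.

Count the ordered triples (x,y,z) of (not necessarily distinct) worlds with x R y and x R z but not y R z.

Enumerating: (a,b,b), (a,b,e), (a,e,e), (c,e,e), (d,a,a), (d,a,c), (d,a,d), (d,a,f), (d,b,a), (d,b,b), (d,b,c), (d,b,f), … and 26 more.
Total: 38.

38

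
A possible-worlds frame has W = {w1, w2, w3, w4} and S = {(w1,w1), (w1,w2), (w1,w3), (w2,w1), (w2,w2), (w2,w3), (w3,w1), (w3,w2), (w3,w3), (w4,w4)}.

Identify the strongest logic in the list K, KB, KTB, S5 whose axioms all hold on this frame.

Symmetric (axiom B): yes — every pair in S has its reverse in S.
Reflexive (axiom T): yes — every world is S-related to itself.
Euclidean (axiom 5): yes — any two successors of a common world are S-related.
So F validates K, KB, KTB, S5. The strongest is S5.

S5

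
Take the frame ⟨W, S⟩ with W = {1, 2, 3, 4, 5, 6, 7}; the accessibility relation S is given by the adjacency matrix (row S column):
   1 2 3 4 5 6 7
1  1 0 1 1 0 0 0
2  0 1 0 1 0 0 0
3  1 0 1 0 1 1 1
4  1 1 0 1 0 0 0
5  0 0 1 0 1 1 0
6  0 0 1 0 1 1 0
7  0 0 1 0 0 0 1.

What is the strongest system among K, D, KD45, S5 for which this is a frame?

Serial (axiom D): yes — every world has a successor (e.g. 1 S 1).
Euclidean (axiom 5): no — 1 S 3 and 1 S 4, but not 3 S 4.
Transitive (axiom 4): no — 1 S 3 and 3 S 5, but not 1 S 5.
Reflexive (axiom T): yes — every world is S-related to itself.
So F validates K, D; KD45 would additionally require S to be Euclidean and transitive. The strongest is D.

D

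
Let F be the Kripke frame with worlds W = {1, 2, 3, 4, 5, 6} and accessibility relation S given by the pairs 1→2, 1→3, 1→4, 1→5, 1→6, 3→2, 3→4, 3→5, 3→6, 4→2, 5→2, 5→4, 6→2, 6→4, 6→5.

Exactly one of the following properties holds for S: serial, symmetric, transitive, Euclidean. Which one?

Serial: no — 2 has no S-successor.
Symmetric: no — 1 S 2 but not 2 S 1.
Transitive: yes — every two-step S-path is closed by a direct edge.
Euclidean: no — 1 S 2 and 1 S 3, but not 2 S 3.
Only transitive holds.

transitive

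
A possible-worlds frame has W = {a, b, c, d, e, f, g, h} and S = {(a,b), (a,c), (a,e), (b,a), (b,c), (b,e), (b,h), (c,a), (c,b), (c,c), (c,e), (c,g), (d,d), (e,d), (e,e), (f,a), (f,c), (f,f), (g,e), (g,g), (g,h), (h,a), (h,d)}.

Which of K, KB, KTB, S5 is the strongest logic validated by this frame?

Symmetric (axiom B): no — a S e but not e S a.
Reflexive (axiom T): no — a is not related to itself.
Euclidean (axiom 5): no — a S e and a S b, but not e S b.
So F validates K; KB would additionally require S to be symmetric. The strongest is K.

K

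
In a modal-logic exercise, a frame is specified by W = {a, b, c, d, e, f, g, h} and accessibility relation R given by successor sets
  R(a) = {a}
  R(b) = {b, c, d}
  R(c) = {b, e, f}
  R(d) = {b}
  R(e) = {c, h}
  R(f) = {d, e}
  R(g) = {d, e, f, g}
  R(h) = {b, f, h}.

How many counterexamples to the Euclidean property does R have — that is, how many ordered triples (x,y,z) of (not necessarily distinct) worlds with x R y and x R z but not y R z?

33

Enumerating: (b,c,c), (b,c,d), (b,d,c), (b,d,d), (c,b,e), (c,b,f), (c,e,b), (c,e,e), (c,e,f), (c,f,b), (c,f,f), (e,c,c), … and 21 more.
Total: 33.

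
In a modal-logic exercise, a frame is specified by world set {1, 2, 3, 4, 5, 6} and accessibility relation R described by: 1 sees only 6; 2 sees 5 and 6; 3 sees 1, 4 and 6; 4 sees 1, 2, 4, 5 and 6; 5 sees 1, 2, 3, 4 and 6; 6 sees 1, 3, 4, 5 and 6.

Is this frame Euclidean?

Euclidean: no — 3 R 1 and 3 R 4, but not 1 R 4.

No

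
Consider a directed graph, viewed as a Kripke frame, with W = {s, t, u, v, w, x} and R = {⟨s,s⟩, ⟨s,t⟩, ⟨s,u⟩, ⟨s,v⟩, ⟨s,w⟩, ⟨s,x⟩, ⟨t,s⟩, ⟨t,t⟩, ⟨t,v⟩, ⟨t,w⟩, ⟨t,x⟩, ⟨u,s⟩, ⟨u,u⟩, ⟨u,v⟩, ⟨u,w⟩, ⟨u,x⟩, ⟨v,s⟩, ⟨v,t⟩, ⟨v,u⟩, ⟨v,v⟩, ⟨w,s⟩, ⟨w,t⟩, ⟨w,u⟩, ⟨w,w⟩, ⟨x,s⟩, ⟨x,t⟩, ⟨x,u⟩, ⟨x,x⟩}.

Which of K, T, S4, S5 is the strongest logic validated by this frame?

Reflexive (axiom T): yes — every world is R-related to itself.
Transitive (axiom 4): no — t R s and s R u, but not t R u.
Euclidean (axiom 5): no — s R t and s R u, but not t R u.
So F validates K, T; S4 would additionally require R to be transitive. The strongest is T.

T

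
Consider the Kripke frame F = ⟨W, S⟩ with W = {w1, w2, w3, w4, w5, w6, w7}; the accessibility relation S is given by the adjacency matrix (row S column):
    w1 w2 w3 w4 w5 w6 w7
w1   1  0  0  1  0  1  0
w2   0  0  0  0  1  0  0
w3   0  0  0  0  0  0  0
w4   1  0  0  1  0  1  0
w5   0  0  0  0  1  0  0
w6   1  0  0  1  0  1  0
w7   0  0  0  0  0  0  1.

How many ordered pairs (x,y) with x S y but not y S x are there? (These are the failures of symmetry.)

1

Enumerating: (w2,w5).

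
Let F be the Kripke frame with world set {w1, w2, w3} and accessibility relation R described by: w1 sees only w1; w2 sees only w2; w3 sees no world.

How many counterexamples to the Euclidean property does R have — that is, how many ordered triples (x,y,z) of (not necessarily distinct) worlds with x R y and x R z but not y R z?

R is Euclidean; there are no such tuples.

0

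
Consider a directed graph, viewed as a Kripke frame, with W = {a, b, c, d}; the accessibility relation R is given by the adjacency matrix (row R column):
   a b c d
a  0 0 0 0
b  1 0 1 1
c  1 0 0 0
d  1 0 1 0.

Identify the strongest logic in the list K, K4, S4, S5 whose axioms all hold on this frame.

K4

Transitive (axiom 4): yes — every two-step R-path is closed by a direct edge.
Reflexive (axiom T): no — a is not related to itself.
Euclidean (axiom 5): no — b R a and b R c, but not a R c.
So F validates K, K4; S4 would additionally require R to be reflexive. The strongest is K4.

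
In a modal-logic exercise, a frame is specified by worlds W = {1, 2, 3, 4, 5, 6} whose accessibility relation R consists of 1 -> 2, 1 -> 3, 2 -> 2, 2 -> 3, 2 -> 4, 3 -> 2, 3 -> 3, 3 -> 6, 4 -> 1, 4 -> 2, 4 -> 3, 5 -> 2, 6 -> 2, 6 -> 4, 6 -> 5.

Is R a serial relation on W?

Yes

Serial: yes — every world has a successor (e.g. 1 R 2).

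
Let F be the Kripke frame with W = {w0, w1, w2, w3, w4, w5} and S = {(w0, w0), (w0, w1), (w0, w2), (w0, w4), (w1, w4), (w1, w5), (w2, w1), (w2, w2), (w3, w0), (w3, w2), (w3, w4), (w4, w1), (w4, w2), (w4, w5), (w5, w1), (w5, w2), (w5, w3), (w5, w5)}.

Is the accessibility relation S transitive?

Transitive: no — w0 S w1 and w1 S w5, but not w0 S w5.

No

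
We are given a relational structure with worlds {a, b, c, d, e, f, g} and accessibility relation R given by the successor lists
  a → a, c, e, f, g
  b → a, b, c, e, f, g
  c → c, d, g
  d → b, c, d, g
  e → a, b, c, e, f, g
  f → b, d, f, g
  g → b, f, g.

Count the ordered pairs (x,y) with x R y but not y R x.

12

Enumerating: (a,c), (a,f), (a,g), (b,a), (b,c), (c,g), (d,b), (d,g), (e,c), (e,f), (e,g), (f,d).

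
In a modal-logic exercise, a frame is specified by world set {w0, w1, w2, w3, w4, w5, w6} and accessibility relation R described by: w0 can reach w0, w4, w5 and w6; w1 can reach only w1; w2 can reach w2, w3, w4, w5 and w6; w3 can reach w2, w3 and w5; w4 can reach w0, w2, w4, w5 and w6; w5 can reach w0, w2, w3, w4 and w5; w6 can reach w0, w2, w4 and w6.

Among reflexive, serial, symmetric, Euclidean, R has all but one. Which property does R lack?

Reflexive: yes — every world is R-related to itself.
Serial: yes — every world has a successor (e.g. w0 R w0).
Symmetric: yes — every pair in R has its reverse in R.
Euclidean: no — w0 R w5 and w0 R w6, but not w5 R w6.
Only Euclidean fails.

Euclidean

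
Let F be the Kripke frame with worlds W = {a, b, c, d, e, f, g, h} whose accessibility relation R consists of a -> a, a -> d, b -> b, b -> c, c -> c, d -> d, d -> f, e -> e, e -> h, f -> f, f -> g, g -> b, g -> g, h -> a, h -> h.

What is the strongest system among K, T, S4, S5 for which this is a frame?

Reflexive (axiom T): yes — every world is R-related to itself.
Transitive (axiom 4): no — a R d and d R f, but not a R f.
Euclidean (axiom 5): no — a R d and a R a, but not d R a.
So F validates K, T; S4 would additionally require R to be transitive. The strongest is T.

T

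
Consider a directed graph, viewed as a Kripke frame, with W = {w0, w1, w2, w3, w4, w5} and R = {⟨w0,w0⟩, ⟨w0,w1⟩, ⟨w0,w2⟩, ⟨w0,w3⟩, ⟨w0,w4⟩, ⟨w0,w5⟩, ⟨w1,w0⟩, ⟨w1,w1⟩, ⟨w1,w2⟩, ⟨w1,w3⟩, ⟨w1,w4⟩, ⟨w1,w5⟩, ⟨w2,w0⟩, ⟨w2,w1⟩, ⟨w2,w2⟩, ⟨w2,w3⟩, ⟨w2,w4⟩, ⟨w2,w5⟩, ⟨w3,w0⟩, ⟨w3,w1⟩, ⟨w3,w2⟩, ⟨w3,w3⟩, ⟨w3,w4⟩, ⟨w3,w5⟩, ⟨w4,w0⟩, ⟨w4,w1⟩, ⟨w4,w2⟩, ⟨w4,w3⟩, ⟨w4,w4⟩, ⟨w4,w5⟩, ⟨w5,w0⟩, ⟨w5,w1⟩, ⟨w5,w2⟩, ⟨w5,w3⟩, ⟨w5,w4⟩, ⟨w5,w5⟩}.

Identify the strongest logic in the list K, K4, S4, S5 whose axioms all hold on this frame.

S5

Transitive (axiom 4): yes — every two-step R-path is closed by a direct edge.
Reflexive (axiom T): yes — every world is R-related to itself.
Euclidean (axiom 5): yes — any two successors of a common world are R-related.
So F validates K, K4, S4, S5. The strongest is S5.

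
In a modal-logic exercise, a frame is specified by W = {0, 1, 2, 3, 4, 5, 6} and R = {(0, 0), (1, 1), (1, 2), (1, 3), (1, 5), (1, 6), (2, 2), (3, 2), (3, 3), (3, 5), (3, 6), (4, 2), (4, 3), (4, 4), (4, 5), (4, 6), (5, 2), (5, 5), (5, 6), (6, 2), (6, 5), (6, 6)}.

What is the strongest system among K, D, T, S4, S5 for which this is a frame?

Serial (axiom D): yes — every world has a successor (e.g. 0 R 0).
Reflexive (axiom T): yes — every world is R-related to itself.
Transitive (axiom 4): yes — every two-step R-path is closed by a direct edge.
Euclidean (axiom 5): no — 1 R 2 and 1 R 3, but not 2 R 3.
So F validates K, D, T, S4; S5 would additionally require R to be Euclidean. The strongest is S4.

S4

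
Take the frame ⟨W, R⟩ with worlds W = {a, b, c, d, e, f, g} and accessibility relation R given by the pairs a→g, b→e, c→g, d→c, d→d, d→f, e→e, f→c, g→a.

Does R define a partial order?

Reflexive: no — a is not related to itself.
Transitive: no — c R g and g R a, but not c R a.
Antisymmetric: no — a R g and g R a with a ≠ g.
So R is not a partial order.

No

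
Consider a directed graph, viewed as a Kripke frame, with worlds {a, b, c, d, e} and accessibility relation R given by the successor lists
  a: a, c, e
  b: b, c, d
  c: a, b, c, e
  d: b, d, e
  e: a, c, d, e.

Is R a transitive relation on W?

No

Transitive: no — a R c and c R b, but not a R b.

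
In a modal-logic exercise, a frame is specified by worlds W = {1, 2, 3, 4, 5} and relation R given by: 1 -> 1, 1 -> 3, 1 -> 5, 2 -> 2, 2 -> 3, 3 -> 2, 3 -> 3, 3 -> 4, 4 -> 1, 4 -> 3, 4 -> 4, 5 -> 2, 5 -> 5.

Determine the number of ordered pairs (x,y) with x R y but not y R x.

4

Enumerating: (1,3), (1,5), (4,1), (5,2).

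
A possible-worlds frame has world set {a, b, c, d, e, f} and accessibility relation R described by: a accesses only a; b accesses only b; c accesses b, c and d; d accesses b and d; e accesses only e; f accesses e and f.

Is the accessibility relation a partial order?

Reflexive: yes — every world is R-related to itself.
Transitive: yes — every two-step R-path is closed by a direct edge.
Antisymmetric: yes — no distinct pair is related both ways.
So R is a partial order.

Yes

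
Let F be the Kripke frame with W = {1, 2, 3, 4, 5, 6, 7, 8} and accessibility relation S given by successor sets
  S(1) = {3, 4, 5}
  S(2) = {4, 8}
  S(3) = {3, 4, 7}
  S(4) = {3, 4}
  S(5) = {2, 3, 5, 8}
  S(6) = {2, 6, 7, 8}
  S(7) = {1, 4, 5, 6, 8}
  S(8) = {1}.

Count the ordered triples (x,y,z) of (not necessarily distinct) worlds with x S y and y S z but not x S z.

28

Enumerating: (1,3,7), (1,5,2), (1,5,8), (2,4,3), (2,8,1), (3,7,1), (3,7,5), (3,7,6), (3,7,8), (4,3,7), (5,2,4), (5,3,4), … and 16 more.
Total: 28.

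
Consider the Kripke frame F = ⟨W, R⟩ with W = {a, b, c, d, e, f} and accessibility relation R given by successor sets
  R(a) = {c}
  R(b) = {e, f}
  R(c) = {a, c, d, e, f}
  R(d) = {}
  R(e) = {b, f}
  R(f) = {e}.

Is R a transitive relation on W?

Transitive: no — a R c and c R d, but not a R d.

No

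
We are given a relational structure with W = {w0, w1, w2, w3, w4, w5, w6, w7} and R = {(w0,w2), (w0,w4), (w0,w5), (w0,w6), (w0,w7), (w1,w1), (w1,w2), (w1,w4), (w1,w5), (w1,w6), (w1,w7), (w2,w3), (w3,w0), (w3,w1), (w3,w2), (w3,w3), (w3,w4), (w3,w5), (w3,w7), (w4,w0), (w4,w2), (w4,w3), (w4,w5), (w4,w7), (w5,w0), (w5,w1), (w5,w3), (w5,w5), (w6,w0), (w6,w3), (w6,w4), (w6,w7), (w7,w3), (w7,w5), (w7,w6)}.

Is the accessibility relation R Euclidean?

No

Euclidean: no — w0 R w2 and w0 R w4, but not w2 R w4.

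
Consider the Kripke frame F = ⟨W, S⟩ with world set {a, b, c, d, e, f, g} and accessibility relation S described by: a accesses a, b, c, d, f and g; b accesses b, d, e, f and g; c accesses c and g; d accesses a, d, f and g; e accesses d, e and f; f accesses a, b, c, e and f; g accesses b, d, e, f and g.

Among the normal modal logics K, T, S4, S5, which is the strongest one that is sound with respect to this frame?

Reflexive (axiom T): yes — every world is S-related to itself.
Transitive (axiom 4): no — a S b and b S e, but not a S e.
Euclidean (axiom 5): no — a S b and a S c, but not b S c.
So F validates K, T; S4 would additionally require S to be transitive. The strongest is T.

T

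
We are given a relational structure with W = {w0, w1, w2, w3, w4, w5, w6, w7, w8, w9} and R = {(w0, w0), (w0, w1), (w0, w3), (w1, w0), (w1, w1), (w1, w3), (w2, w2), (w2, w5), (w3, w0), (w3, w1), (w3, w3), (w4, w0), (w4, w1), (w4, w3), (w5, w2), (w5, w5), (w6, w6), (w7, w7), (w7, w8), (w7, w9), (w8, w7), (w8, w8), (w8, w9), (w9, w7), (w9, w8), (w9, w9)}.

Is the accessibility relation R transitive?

Transitive: yes — every two-step R-path is closed by a direct edge.

Yes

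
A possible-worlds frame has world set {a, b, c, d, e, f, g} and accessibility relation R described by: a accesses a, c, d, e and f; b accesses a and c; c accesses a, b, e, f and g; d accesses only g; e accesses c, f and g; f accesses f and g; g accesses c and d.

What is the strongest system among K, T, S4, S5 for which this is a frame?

Reflexive (axiom T): no — b is not related to itself.
Transitive (axiom 4): no — a R c and c R b, but not a R b.
Euclidean (axiom 5): no — a R c and a R d, but not c R d.
So F validates K; T would additionally require R to be reflexive. The strongest is K.

K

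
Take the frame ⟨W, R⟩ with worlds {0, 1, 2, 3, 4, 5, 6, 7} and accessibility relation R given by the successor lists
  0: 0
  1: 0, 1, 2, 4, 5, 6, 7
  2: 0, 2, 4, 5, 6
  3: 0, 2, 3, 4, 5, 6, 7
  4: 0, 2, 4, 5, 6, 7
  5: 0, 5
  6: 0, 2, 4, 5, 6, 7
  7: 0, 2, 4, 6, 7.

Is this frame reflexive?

Yes

Reflexive: yes — every world is R-related to itself.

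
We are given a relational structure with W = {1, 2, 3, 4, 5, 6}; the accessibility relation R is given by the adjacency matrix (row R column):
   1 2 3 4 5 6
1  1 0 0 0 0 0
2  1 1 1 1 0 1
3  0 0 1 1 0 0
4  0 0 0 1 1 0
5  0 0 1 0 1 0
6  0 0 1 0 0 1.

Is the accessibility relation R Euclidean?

No

Euclidean: no — 2 R 1 and 2 R 3, but not 1 R 3.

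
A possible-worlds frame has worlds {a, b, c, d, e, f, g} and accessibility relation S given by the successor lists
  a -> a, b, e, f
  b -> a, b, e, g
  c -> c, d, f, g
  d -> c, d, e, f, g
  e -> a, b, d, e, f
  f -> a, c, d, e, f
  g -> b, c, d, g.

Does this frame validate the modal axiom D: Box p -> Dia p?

Yes

Axiom D corresponds to the accessibility relation being serial.
Serial: yes — every world has a successor (e.g. a S a).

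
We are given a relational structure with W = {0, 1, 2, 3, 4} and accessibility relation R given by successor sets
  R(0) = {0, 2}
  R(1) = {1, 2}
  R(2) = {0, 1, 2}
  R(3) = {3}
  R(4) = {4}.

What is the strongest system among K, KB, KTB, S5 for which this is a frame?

Symmetric (axiom B): yes — every pair in R has its reverse in R.
Reflexive (axiom T): yes — every world is R-related to itself.
Euclidean (axiom 5): no — 2 R 0 and 2 R 1, but not 0 R 1.
So F validates K, KB, KTB; S5 would additionally require R to be Euclidean. The strongest is KTB.

KTB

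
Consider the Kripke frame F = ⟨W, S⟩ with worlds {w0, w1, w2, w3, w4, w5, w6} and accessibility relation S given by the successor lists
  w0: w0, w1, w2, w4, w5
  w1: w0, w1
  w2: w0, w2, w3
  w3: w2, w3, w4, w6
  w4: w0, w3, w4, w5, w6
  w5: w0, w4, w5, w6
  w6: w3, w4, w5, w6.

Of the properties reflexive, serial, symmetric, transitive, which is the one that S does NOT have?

transitive

Reflexive: yes — every world is S-related to itself.
Serial: yes — every world has a successor (e.g. w0 S w0).
Symmetric: yes — every pair in S has its reverse in S.
Transitive: no — w0 S w2 and w2 S w3, but not w0 S w3.
Only transitive fails.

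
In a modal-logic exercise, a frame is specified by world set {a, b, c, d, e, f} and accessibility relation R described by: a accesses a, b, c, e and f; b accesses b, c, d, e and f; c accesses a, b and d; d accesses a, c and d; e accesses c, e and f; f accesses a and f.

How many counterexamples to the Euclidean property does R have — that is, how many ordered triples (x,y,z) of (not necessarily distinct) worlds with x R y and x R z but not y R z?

Enumerating: (a,b,a), (a,c,c), (a,c,e), (a,c,f), (a,e,a), (a,e,b), (a,f,b), (a,f,c), (a,f,e), (b,c,c), (b,c,e), (b,c,f), … and 19 more.
Total: 31.

31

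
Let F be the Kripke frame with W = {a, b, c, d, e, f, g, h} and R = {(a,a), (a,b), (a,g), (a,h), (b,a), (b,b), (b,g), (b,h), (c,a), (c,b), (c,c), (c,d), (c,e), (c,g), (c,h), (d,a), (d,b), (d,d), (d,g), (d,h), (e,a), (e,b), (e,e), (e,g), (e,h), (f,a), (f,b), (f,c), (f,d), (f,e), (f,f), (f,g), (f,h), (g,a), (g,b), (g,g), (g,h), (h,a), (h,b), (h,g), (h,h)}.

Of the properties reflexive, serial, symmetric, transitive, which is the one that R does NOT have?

Reflexive: yes — every world is R-related to itself.
Serial: yes — every world has a successor (e.g. a R a).
Symmetric: no — c R a but not a R c.
Transitive: yes — every two-step R-path is closed by a direct edge.
Only symmetric fails.

symmetric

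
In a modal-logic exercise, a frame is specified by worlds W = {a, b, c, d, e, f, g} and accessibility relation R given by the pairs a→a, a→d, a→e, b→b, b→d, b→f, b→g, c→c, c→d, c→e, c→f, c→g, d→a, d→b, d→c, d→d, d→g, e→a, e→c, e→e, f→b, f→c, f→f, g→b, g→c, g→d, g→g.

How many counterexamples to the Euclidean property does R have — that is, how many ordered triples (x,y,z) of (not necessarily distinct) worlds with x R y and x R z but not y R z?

Enumerating: (a,d,e), (a,e,d), (b,d,f), (b,f,d), (b,f,g), (b,g,f), (c,d,e), (c,d,f), (c,e,d), (c,e,f), (c,e,g), (c,f,d), … and 18 more.
Total: 30.

30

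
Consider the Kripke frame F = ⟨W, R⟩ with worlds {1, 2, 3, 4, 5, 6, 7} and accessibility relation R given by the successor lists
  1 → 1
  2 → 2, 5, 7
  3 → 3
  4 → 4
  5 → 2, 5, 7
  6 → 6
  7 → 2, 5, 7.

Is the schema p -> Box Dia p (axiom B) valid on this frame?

By correspondence theory, B is valid on a frame iff R is symmetric.
Symmetric: yes — every pair in R has its reverse in R.

Yes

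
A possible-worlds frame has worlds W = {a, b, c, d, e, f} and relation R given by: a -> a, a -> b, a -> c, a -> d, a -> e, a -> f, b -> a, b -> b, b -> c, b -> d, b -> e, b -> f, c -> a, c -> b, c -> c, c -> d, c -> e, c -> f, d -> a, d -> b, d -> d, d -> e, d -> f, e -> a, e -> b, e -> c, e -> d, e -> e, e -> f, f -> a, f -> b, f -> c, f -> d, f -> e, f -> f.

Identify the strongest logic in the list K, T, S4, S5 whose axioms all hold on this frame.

Reflexive (axiom T): yes — every world is R-related to itself.
Transitive (axiom 4): no — d R a and a R c, but not d R c.
Euclidean (axiom 5): no — a R d and a R c, but not d R c.
So F validates K, T; S4 would additionally require R to be transitive. The strongest is T.

T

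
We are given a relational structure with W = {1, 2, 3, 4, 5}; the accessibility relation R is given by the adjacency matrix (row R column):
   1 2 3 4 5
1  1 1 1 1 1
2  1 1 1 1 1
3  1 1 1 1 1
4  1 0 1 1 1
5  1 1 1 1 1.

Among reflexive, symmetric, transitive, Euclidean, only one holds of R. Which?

Reflexive: yes — every world is R-related to itself.
Symmetric: no — 2 R 4 but not 4 R 2.
Transitive: no — 4 R 1 and 1 R 2, but not 4 R 2.
Euclidean: no — 1 R 4 and 1 R 2, but not 4 R 2.
Only reflexive holds.

reflexive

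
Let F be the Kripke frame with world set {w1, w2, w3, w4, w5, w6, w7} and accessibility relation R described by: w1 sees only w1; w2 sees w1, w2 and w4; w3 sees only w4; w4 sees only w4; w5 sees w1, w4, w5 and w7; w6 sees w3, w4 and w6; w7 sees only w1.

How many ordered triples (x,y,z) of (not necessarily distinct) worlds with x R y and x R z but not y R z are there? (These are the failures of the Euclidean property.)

17

Enumerating: (w2,w1,w2), (w2,w1,w4), (w2,w4,w1), (w2,w4,w2), (w5,w1,w4), (w5,w1,w5), (w5,w1,w7), (w5,w4,w1), (w5,w4,w5), (w5,w4,w7), (w5,w7,w4), (w5,w7,w5), (w5,w7,w7), (w6,w3,w3), (w6,w3,w6), (w6,w4,w3), (w6,w4,w6).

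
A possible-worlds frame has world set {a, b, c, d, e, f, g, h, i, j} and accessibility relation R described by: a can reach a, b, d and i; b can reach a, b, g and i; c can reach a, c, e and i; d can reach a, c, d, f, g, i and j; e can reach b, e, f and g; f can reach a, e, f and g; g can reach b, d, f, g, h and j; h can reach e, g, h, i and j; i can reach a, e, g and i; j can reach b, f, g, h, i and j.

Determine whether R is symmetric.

Symmetric: no — b R i but not i R b.

No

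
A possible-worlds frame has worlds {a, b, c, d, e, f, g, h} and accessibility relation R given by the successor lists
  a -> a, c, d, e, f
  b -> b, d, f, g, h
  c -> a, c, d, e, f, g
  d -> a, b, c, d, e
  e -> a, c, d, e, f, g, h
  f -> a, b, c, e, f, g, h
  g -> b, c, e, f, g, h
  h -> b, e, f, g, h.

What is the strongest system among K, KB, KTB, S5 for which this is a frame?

KTB

Symmetric (axiom B): yes — every pair in R has its reverse in R.
Reflexive (axiom T): yes — every world is R-related to itself.
Euclidean (axiom 5): no — a R d and a R f, but not d R f.
So F validates K, KB, KTB; S5 would additionally require R to be Euclidean. The strongest is KTB.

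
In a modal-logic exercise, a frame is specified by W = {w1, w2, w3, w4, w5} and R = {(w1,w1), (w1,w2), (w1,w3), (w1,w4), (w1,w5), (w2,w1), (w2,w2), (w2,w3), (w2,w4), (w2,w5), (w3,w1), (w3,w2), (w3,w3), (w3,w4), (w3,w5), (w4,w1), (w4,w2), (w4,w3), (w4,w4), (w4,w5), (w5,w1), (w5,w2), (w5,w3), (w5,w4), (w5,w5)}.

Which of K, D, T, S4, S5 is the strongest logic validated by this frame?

S5

Serial (axiom D): yes — every world has a successor (e.g. w1 R w1).
Reflexive (axiom T): yes — every world is R-related to itself.
Transitive (axiom 4): yes — every two-step R-path is closed by a direct edge.
Euclidean (axiom 5): yes — any two successors of a common world are R-related.
So F validates K, D, T, S4, S5. The strongest is S5.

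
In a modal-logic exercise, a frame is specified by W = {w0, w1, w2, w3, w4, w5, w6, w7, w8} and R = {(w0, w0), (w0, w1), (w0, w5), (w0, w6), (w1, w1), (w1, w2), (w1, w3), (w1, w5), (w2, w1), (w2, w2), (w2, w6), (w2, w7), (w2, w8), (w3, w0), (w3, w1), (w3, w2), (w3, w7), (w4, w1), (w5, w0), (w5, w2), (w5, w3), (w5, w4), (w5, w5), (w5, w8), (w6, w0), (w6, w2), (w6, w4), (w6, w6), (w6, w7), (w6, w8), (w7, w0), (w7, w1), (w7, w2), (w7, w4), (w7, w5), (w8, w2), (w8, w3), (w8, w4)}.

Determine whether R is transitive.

Transitive: no — w0 R w1 and w1 R w2, but not w0 R w2.

No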